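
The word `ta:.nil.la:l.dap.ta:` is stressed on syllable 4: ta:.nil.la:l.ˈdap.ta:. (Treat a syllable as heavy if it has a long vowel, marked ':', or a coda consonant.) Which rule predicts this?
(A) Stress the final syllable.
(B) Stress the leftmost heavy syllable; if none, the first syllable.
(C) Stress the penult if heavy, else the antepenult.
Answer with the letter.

C

Rule A → syllable 5 (observed: 4).
Rule B → syllable 1 (observed: 4).
Rule C → syllable 4 ✓.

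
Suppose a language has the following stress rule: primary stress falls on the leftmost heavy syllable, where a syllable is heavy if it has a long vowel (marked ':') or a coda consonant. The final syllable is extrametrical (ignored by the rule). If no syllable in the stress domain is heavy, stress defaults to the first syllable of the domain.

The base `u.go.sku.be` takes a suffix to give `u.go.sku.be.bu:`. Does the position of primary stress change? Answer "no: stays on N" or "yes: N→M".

no: stays on 1

Base `u.go.sku.be` (4 syllables):
  The final syllable (4, be) is extrametrical; the stress domain is syllables 1–3.
  Weights: 1 u L, 2 go L, 3 sku L.
  No heavy syllable in the domain; default to the first syllable of the domain = syllable 1.
  → primary stress on syllable 1.
Suffixed `u.go.sku.be.bu:` (5 syllables):
  The final syllable (5, bu:) is extrametrical; the stress domain is syllables 1–4.
  Weights: 1 u L, 2 go L, 3 sku L, 4 be L.
  No heavy syllable in the domain; default to the first syllable of the domain = syllable 1.
  → primary stress on syllable 1.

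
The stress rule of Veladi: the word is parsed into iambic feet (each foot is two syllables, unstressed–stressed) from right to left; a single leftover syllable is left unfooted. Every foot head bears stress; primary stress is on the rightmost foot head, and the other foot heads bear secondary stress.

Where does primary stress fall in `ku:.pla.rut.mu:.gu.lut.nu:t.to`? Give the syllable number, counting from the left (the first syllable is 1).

8

Parse right to left into iambic (σˈσ) feet: (ku:.ˈpla) (rut.ˈmu:) (gu.ˈlut) (nu:t.ˈto).
Foot heads (stressed positions): 2, 4, 6, 8.
End Rule Rightmost: primary stress on the rightmost head = syllable 8.
Primary stress: syllable 8 → ku:.pla.rut.mu:.gu.lut.nu:t.ˈto.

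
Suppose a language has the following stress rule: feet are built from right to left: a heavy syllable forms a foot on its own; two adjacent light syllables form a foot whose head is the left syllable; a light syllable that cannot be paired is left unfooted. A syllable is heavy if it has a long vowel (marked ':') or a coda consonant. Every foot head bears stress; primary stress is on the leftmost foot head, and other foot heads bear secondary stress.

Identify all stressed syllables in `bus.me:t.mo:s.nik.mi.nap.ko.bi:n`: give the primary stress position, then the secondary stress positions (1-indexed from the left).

primary 1, secondary 2, 3, 4, 6, 8

Weights: 1 bus H, 2 me:t H, 3 mo:s H, 4 nik H, 5 mi L, 6 nap H, 7 ko L, 8 bi:n H.
Parse right to left (heavy = foot alone; LL = one foot; stranded L unfooted): (ˈbus) (ˈme:t) (ˈmo:s) (ˈnik) mi (ˈnap) ko (ˈbi:n).
Foot heads: 1, 2, 3, 4, 6, 8.
Primary stress on the leftmost head = syllable 1.
Secondary stress on 2, 3, 4, 6, 8: ˈbus.ˌme:t.ˌmo:s.ˌnik.mi.ˌnap.ko.ˌbi:n.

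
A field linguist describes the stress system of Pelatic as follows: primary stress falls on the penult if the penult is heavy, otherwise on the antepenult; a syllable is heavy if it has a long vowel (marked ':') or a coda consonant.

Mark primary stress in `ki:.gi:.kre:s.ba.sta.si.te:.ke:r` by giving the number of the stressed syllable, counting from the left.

Weights: 6 si L, 7 te: H, 8 ke:r H.
The penult (syllable 7, te:) is heavy, so it takes stress.
Primary stress: syllable 7 → ki:.gi:.kre:s.ba.sta.si.ˈte:.ke:r.

7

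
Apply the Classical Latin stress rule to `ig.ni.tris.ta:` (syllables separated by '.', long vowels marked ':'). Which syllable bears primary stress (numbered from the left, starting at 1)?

3

Classical Latin: stress the penult if heavy (long vowel or closed), else the antepenult.
Weights: 2 ni L, 3 tris H, 4 ta: H.
The penult (syllable 3, tris) is heavy, so it takes stress.
Stress on syllable 3: ig.ni.ˈtris.ta:.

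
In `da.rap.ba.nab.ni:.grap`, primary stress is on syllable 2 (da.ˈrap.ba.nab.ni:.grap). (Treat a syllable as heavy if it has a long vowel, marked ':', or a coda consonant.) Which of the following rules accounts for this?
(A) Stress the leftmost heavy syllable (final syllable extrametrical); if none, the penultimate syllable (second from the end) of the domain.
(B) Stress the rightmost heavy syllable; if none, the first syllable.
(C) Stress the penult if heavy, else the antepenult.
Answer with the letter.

Rule A → syllable 2 ✓.
Rule B → syllable 6 (observed: 2).
Rule C → syllable 5 (observed: 2).

A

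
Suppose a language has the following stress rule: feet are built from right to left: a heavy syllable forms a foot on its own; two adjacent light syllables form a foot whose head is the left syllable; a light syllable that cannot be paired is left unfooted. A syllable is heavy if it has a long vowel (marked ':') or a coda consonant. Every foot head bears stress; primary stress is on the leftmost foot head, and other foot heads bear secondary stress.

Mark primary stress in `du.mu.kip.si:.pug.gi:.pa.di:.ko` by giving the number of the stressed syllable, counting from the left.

Weights: 1 du L, 2 mu L, 3 kip H, 4 si: H, 5 pug H, 6 gi: H, 7 pa L, 8 di: H, 9 ko L.
Parse right to left (heavy = foot alone; LL = one foot; stranded L unfooted): (ˈdu.mu) (ˈkip) (ˈsi:) (ˈpug) (ˈgi:) pa (ˈdi:) ko.
Foot heads: 1, 3, 4, 5, 6, 8.
Primary stress on the leftmost head = syllable 1.
Primary stress: syllable 1 → ˈdu.mu.kip.si:.pug.gi:.pa.di:.ko.

1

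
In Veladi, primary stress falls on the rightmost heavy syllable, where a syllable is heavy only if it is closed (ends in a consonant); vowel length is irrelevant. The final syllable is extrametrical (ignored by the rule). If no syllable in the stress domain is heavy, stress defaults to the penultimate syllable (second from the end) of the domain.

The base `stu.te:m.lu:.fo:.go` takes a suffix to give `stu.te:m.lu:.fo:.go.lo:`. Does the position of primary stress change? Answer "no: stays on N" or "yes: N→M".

Base `stu.te:m.lu:.fo:.go` (5 syllables):
  The final syllable (5, go) is extrametrical; the stress domain is syllables 1–4.
  Weights: 1 stu L, 2 te:m H, 3 lu: L, 4 fo: L.
  Heavy syllables in the domain: 2. The rightmost is syllable 2 (te:m).
  → primary stress on syllable 2.
Suffixed `stu.te:m.lu:.fo:.go.lo:` (6 syllables):
  The final syllable (6, lo:) is extrametrical; the stress domain is syllables 1–5.
  Weights: 1 stu L, 2 te:m H, 3 lu: L, 4 fo: L, 5 go L.
  Heavy syllables in the domain: 2. The rightmost is syllable 2 (te:m).
  → primary stress on syllable 2.

no: stays on 2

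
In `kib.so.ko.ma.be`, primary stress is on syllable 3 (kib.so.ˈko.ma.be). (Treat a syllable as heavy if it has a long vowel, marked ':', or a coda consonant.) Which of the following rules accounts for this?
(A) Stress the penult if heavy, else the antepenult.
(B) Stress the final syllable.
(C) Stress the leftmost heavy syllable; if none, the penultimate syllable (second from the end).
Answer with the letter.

A

Rule A → syllable 3 ✓.
Rule B → syllable 5 (observed: 3).
Rule C → syllable 1 (observed: 3).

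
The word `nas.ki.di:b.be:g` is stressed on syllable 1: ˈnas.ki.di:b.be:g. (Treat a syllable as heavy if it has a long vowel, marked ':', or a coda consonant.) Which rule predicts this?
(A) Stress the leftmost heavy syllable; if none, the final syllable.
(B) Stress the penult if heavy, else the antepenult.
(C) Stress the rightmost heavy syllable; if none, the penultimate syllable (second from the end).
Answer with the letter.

Rule A → syllable 1 ✓.
Rule B → syllable 3 (observed: 1).
Rule C → syllable 4 (observed: 1).

A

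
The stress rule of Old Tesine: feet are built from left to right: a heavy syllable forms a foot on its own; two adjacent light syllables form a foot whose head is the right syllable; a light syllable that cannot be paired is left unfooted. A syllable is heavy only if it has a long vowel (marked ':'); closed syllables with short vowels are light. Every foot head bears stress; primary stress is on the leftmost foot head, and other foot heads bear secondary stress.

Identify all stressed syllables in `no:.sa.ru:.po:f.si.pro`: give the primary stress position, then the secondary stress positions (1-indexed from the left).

Weights: 1 no: H, 2 sa L, 3 ru: H, 4 po:f H, 5 si L, 6 pro L.
Parse left to right (heavy = foot alone; LL = one foot; stranded L unfooted): (ˈno:) sa (ˈru:) (ˈpo:f) (si.ˈpro).
Foot heads: 1, 3, 4, 6.
Primary stress on the leftmost head = syllable 1.
Secondary stress on 3, 4, 6: ˈno:.sa.ˌru:.ˌpo:f.si.ˌpro.

primary 1, secondary 3, 4, 6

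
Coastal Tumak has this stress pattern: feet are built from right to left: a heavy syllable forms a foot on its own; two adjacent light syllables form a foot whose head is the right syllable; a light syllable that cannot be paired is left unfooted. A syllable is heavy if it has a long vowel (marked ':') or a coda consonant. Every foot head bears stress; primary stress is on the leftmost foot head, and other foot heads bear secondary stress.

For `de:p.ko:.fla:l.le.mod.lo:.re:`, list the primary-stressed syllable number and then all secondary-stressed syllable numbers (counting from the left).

Weights: 1 de:p H, 2 ko: H, 3 fla:l H, 4 le L, 5 mod H, 6 lo: H, 7 re: H.
Parse right to left (heavy = foot alone; LL = one foot; stranded L unfooted): (ˈde:p) (ˈko:) (ˈfla:l) le (ˈmod) (ˈlo:) (ˈre:).
Foot heads: 1, 2, 3, 5, 6, 7.
Primary stress on the leftmost head = syllable 1.
Secondary stress on 2, 3, 5, 6, 7: ˈde:p.ˌko:.ˌfla:l.le.ˌmod.ˌlo:.ˌre:.

primary 1, secondary 2, 3, 5, 6, 7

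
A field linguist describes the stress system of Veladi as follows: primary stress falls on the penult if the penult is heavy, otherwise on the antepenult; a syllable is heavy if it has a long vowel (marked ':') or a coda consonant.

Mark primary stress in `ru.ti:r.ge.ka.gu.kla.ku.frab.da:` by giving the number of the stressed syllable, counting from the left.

8

Weights: 7 ku L, 8 frab H, 9 da: H.
The penult (syllable 8, frab) is heavy, so it takes stress.
Primary stress: syllable 8 → ru.ti:r.ge.ka.gu.kla.ku.ˈfrab.da:.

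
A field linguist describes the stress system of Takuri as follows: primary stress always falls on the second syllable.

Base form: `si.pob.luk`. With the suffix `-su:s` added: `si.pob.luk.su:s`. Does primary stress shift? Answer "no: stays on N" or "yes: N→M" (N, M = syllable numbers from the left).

Base `si.pob.luk` (3 syllables):
  The word has 3 syllables; the second syllable is syllable 2 (pob).
  → primary stress on syllable 2.
Suffixed `si.pob.luk.su:s` (4 syllables):
  The word has 4 syllables; the second syllable is syllable 2 (pob).
  → primary stress on syllable 2.

no: stays on 2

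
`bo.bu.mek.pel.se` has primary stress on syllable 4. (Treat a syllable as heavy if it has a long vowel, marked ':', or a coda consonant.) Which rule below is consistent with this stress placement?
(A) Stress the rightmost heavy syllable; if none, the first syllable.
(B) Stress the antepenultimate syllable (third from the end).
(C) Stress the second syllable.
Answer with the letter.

A

Rule A → syllable 4 ✓.
Rule B → syllable 3 (observed: 4).
Rule C → syllable 2 (observed: 4).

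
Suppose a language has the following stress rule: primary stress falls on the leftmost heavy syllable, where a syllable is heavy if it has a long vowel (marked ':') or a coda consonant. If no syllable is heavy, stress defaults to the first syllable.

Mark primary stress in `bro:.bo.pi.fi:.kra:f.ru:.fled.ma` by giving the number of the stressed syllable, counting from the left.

1

Weights: 1 bro: H, 2 bo L, 3 pi L, 4 fi: H, 5 kra:f H, 6 ru: H, 7 fled H, 8 ma L.
Heavy syllables in the domain: 1, 4, 5, 6, 7. The leftmost is syllable 1 (bro:).
Primary stress: syllable 1 → ˈbro:.bo.pi.fi:.kra:f.ru:.fled.ma.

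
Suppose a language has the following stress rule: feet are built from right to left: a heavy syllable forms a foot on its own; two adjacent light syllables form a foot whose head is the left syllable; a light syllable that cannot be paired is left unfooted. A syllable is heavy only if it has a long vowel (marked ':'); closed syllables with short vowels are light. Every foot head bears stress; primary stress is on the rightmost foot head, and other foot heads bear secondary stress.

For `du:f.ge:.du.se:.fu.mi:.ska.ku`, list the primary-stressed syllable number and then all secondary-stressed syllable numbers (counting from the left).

primary 7, secondary 1, 2, 4, 6

Weights: 1 du:f H, 2 ge: H, 3 du L, 4 se: H, 5 fu L, 6 mi: H, 7 ska L, 8 ku L.
Parse right to left (heavy = foot alone; LL = one foot; stranded L unfooted): (ˈdu:f) (ˈge:) du (ˈse:) fu (ˈmi:) (ˈska.ku).
Foot heads: 1, 2, 4, 6, 7.
Primary stress on the rightmost head = syllable 7.
Secondary stress on 1, 2, 4, 6: ˌdu:f.ˌge:.du.ˌse:.fu.ˌmi:.ˈska.ku.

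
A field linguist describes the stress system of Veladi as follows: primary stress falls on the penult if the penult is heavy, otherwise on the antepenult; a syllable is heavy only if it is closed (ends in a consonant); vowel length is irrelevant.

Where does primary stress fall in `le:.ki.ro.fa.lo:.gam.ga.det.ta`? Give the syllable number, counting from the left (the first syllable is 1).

Weights: 7 ga L, 8 det H, 9 ta L.
The penult (syllable 8, det) is heavy, so it takes stress.
Primary stress: syllable 8 → le:.ki.ro.fa.lo:.gam.ga.ˈdet.ta.

8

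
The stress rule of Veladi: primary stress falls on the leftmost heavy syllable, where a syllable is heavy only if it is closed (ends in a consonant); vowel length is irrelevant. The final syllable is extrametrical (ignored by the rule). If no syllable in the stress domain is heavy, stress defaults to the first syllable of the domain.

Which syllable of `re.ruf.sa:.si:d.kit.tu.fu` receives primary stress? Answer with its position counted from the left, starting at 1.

2

The final syllable (7, fu) is extrametrical; the stress domain is syllables 1–6.
Weights: 1 re L, 2 ruf H, 3 sa: L, 4 si:d H, 5 kit H, 6 tu L.
Heavy syllables in the domain: 2, 4, 5. The leftmost is syllable 2 (ruf).
Primary stress: syllable 2 → re.ˈruf.sa:.si:d.kit.tu.fu.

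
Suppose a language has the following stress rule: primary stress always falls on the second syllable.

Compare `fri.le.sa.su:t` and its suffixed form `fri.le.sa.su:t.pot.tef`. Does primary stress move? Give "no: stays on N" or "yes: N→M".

no: stays on 2

Base `fri.le.sa.su:t` (4 syllables):
  The word has 4 syllables; the second syllable is syllable 2 (le).
  → primary stress on syllable 2.
Suffixed `fri.le.sa.su:t.pot.tef` (6 syllables):
  The word has 6 syllables; the second syllable is syllable 2 (le).
  → primary stress on syllable 2.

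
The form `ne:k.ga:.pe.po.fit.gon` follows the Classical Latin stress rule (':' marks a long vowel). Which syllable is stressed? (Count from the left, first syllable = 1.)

5

Classical Latin: stress the penult if heavy (long vowel or closed), else the antepenult.
Weights: 4 po L, 5 fit H, 6 gon H.
The penult (syllable 5, fit) is heavy, so it takes stress.
Stress on syllable 5: ne:k.ga:.pe.po.ˈfit.gon.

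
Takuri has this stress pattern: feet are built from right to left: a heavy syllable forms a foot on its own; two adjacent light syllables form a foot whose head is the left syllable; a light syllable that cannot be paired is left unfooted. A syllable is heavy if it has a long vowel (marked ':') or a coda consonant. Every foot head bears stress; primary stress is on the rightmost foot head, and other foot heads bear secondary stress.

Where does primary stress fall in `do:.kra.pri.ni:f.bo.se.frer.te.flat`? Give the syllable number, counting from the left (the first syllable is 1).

Weights: 1 do: H, 2 kra L, 3 pri L, 4 ni:f H, 5 bo L, 6 se L, 7 frer H, 8 te L, 9 flat H.
Parse right to left (heavy = foot alone; LL = one foot; stranded L unfooted): (ˈdo:) (ˈkra.pri) (ˈni:f) (ˈbo.se) (ˈfrer) te (ˈflat).
Foot heads: 1, 2, 4, 5, 7, 9.
Primary stress on the rightmost head = syllable 9.
Primary stress: syllable 9 → do:.kra.pri.ni:f.bo.se.frer.te.ˈflat.

9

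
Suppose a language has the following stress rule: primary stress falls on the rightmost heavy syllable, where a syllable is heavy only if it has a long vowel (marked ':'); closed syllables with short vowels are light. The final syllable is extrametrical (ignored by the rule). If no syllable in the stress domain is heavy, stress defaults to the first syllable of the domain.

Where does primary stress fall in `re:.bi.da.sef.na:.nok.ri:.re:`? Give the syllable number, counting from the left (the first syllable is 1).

7

The final syllable (8, re:) is extrametrical; the stress domain is syllables 1–7.
Weights: 1 re: H, 2 bi L, 3 da L, 4 sef L, 5 na: H, 6 nok L, 7 ri: H.
Heavy syllables in the domain: 1, 5, 7. The rightmost is syllable 7 (ri:).
Primary stress: syllable 7 → re:.bi.da.sef.na:.nok.ˈri:.re:.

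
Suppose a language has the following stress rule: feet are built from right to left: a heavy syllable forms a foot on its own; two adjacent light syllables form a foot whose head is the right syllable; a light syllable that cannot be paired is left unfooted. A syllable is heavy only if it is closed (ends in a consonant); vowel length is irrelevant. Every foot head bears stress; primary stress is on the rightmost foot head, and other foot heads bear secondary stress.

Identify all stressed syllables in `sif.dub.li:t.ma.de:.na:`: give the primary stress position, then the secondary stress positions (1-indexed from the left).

primary 6, secondary 1, 2, 3

Weights: 1 sif H, 2 dub H, 3 li:t H, 4 ma L, 5 de: L, 6 na: L.
Parse right to left (heavy = foot alone; LL = one foot; stranded L unfooted): (ˈsif) (ˈdub) (ˈli:t) ma (de:.ˈna:).
Foot heads: 1, 2, 3, 6.
Primary stress on the rightmost head = syllable 6.
Secondary stress on 1, 2, 3: ˌsif.ˌdub.ˌli:t.ma.de:.ˈna:.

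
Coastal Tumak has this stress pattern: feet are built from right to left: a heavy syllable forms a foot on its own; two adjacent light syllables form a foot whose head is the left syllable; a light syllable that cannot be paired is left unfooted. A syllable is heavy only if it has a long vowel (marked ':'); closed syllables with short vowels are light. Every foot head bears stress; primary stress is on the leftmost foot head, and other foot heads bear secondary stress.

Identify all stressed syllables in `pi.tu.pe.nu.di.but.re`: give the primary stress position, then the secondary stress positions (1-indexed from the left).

primary 2, secondary 4, 6

Weights: 1 pi L, 2 tu L, 3 pe L, 4 nu L, 5 di L, 6 but L, 7 re L.
Parse right to left (heavy = foot alone; LL = one foot; stranded L unfooted): pi (ˈtu.pe) (ˈnu.di) (ˈbut.re).
Foot heads: 2, 4, 6.
Primary stress on the leftmost head = syllable 2.
Secondary stress on 4, 6: pi.ˈtu.pe.ˌnu.di.ˌbut.re.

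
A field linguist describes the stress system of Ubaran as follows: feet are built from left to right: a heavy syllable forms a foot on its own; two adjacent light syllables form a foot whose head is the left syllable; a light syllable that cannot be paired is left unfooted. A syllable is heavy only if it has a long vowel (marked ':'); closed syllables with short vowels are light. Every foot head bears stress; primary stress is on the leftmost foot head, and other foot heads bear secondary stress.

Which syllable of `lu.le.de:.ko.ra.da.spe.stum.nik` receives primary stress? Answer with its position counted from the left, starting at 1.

1

Weights: 1 lu L, 2 le L, 3 de: H, 4 ko L, 5 ra L, 6 da L, 7 spe L, 8 stum L, 9 nik L.
Parse left to right (heavy = foot alone; LL = one foot; stranded L unfooted): (ˈlu.le) (ˈde:) (ˈko.ra) (ˈda.spe) (ˈstum.nik).
Foot heads: 1, 3, 4, 6, 8.
Primary stress on the leftmost head = syllable 1.
Primary stress: syllable 1 → ˈlu.le.de:.ko.ra.da.spe.stum.nik.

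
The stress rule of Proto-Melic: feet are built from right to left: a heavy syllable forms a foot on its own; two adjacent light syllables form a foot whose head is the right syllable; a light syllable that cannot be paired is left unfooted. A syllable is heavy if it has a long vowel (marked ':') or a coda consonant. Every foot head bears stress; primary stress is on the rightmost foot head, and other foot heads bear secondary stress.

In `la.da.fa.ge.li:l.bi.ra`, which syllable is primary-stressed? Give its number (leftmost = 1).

7

Weights: 1 la L, 2 da L, 3 fa L, 4 ge L, 5 li:l H, 6 bi L, 7 ra L.
Parse right to left (heavy = foot alone; LL = one foot; stranded L unfooted): (la.ˈda) (fa.ˈge) (ˈli:l) (bi.ˈra).
Foot heads: 2, 4, 5, 7.
Primary stress on the rightmost head = syllable 7.
Primary stress: syllable 7 → la.da.fa.ge.li:l.bi.ˈra.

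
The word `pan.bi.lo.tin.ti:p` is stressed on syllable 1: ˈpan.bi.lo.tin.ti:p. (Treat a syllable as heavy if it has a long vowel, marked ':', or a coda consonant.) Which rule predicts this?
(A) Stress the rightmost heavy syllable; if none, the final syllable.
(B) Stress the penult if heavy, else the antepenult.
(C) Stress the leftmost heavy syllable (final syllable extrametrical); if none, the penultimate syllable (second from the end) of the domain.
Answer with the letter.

C

Rule A → syllable 5 (observed: 1).
Rule B → syllable 4 (observed: 1).
Rule C → syllable 1 ✓.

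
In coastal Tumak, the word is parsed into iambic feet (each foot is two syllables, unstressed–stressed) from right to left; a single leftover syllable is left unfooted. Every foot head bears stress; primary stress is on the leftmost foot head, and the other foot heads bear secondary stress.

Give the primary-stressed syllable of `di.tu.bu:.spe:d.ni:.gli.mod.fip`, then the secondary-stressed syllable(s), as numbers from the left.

primary 2, secondary 4, 6, 8

Parse right to left into iambic (σˈσ) feet: (di.ˈtu) (bu:.ˈspe:d) (ni:.ˈgli) (mod.ˈfip).
Foot heads (stressed positions): 2, 4, 6, 8.
End Rule Leftmost: primary stress on the leftmost head = syllable 2.
Secondary stress on 4, 6, 8: di.ˈtu.bu:.ˌspe:d.ni:.ˌgli.mod.ˌfip.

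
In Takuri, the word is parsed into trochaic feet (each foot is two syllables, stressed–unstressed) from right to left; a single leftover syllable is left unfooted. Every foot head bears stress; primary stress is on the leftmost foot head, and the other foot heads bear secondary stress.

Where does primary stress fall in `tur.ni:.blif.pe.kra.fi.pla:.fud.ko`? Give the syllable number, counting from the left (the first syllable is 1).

2

Parse right to left into trochaic (ˈσσ) feet: tur (ˈni:.blif) (ˈpe.kra) (ˈfi.pla:) (ˈfud.ko). Syllable 1 is left unfooted.
Foot heads (stressed positions): 2, 4, 6, 8.
End Rule Leftmost: primary stress on the leftmost head = syllable 2.
Primary stress: syllable 2 → tur.ˈni:.blif.pe.kra.fi.pla:.fud.ko.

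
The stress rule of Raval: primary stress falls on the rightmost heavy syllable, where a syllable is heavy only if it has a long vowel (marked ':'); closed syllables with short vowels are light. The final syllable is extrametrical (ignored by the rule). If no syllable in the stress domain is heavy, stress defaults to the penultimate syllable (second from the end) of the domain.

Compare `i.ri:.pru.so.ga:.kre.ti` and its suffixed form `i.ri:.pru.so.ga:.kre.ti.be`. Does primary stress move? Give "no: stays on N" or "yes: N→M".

no: stays on 5

Base `i.ri:.pru.so.ga:.kre.ti` (7 syllables):
  The final syllable (7, ti) is extrametrical; the stress domain is syllables 1–6.
  Weights: 1 i L, 2 ri: H, 3 pru L, 4 so L, 5 ga: H, 6 kre L.
  Heavy syllables in the domain: 2, 5. The rightmost is syllable 5 (ga:).
  → primary stress on syllable 5.
Suffixed `i.ri:.pru.so.ga:.kre.ti.be` (8 syllables):
  The final syllable (8, be) is extrametrical; the stress domain is syllables 1–7.
  Weights: 1 i L, 2 ri: H, 3 pru L, 4 so L, 5 ga: H, 6 kre L, 7 ti L.
  Heavy syllables in the domain: 2, 5. The rightmost is syllable 5 (ga:).
  → primary stress on syllable 5.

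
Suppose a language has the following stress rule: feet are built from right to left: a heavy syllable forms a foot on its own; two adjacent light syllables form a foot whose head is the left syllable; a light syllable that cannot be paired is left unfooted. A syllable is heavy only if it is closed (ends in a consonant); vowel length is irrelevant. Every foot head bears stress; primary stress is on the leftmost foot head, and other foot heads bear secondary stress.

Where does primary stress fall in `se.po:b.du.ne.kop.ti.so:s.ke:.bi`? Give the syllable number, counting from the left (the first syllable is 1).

2

Weights: 1 se L, 2 po:b H, 3 du L, 4 ne L, 5 kop H, 6 ti L, 7 so:s H, 8 ke: L, 9 bi L.
Parse right to left (heavy = foot alone; LL = one foot; stranded L unfooted): se (ˈpo:b) (ˈdu.ne) (ˈkop) ti (ˈso:s) (ˈke:.bi).
Foot heads: 2, 3, 5, 7, 8.
Primary stress on the leftmost head = syllable 2.
Primary stress: syllable 2 → se.ˈpo:b.du.ne.kop.ti.so:s.ke:.bi.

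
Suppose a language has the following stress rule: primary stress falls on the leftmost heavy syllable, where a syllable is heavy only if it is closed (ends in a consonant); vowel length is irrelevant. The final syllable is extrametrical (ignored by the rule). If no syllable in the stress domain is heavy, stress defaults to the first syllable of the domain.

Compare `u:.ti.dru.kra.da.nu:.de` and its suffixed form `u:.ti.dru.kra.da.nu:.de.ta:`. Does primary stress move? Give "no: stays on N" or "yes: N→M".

no: stays on 1

Base `u:.ti.dru.kra.da.nu:.de` (7 syllables):
  The final syllable (7, de) is extrametrical; the stress domain is syllables 1–6.
  Weights: 1 u: L, 2 ti L, 3 dru L, 4 kra L, 5 da L, 6 nu: L.
  No heavy syllable in the domain; default to the first syllable of the domain = syllable 1.
  → primary stress on syllable 1.
Suffixed `u:.ti.dru.kra.da.nu:.de.ta:` (8 syllables):
  The final syllable (8, ta:) is extrametrical; the stress domain is syllables 1–7.
  Weights: 1 u: L, 2 ti L, 3 dru L, 4 kra L, 5 da L, 6 nu: L, 7 de L.
  No heavy syllable in the domain; default to the first syllable of the domain = syllable 1.
  → primary stress on syllable 1.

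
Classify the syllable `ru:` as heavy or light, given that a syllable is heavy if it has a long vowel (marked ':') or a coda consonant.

`ru:`: long vowel, open (no coda). Long vowel → heavy.

heavy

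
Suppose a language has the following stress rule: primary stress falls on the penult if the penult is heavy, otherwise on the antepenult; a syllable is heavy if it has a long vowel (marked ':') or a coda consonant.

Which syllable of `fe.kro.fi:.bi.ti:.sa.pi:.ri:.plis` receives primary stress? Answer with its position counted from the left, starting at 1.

Weights: 7 pi: H, 8 ri: H, 9 plis H.
The penult (syllable 8, ri:) is heavy, so it takes stress.
Primary stress: syllable 8 → fe.kro.fi:.bi.ti:.sa.pi:.ˈri:.plis.

8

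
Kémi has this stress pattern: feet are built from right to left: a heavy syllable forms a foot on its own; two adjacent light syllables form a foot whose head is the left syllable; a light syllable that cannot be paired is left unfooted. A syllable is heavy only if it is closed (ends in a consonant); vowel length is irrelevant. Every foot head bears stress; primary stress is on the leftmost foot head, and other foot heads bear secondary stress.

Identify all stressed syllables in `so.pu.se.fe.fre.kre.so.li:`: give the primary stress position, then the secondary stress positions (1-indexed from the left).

primary 1, secondary 3, 5, 7

Weights: 1 so L, 2 pu L, 3 se L, 4 fe L, 5 fre L, 6 kre L, 7 so L, 8 li: L.
Parse right to left (heavy = foot alone; LL = one foot; stranded L unfooted): (ˈso.pu) (ˈse.fe) (ˈfre.kre) (ˈso.li:).
Foot heads: 1, 3, 5, 7.
Primary stress on the leftmost head = syllable 1.
Secondary stress on 3, 5, 7: ˈso.pu.ˌse.fe.ˌfre.kre.ˌso.li:.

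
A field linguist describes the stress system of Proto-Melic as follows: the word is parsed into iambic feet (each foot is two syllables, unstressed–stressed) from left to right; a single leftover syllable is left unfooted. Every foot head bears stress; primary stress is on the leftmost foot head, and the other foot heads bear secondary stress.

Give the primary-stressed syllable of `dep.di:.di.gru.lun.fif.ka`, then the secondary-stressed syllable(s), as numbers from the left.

Parse left to right into iambic (σˈσ) feet: (dep.ˈdi:) (di.ˈgru) (lun.ˈfif) ka. Syllable 7 is left unfooted.
Foot heads (stressed positions): 2, 4, 6.
End Rule Leftmost: primary stress on the leftmost head = syllable 2.
Secondary stress on 4, 6: dep.ˈdi:.di.ˌgru.lun.ˌfif.ka.

primary 2, secondary 4, 6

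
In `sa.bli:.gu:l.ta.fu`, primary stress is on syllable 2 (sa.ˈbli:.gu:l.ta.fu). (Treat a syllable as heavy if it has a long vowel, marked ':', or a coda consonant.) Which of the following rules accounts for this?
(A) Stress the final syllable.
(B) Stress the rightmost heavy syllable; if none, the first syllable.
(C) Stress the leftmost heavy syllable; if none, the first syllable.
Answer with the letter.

C

Rule A → syllable 5 (observed: 2).
Rule B → syllable 3 (observed: 2).
Rule C → syllable 2 ✓.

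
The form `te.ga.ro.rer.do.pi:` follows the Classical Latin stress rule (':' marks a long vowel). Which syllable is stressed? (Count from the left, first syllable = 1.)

4

Classical Latin: stress the penult if heavy (long vowel or closed), else the antepenult.
Weights: 4 rer H, 5 do L, 6 pi: H.
The penult (syllable 5, do) is light, so stress falls on the antepenult (syllable 4, rer).
Stress on syllable 4: te.ga.ro.ˈrer.do.pi:.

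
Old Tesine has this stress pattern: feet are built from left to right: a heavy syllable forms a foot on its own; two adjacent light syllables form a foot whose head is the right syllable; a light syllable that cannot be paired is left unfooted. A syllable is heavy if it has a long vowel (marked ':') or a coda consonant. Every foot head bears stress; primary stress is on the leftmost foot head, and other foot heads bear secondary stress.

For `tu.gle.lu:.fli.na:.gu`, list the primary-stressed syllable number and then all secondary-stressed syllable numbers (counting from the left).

Weights: 1 tu L, 2 gle L, 3 lu: H, 4 fli L, 5 na: H, 6 gu L.
Parse left to right (heavy = foot alone; LL = one foot; stranded L unfooted): (tu.ˈgle) (ˈlu:) fli (ˈna:) gu.
Foot heads: 2, 3, 5.
Primary stress on the leftmost head = syllable 2.
Secondary stress on 3, 5: tu.ˈgle.ˌlu:.fli.ˌna:.gu.

primary 2, secondary 3, 5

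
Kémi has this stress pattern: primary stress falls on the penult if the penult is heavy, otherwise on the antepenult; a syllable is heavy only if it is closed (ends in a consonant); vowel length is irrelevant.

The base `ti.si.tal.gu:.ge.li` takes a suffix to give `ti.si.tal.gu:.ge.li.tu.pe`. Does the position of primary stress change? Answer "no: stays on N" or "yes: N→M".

Base `ti.si.tal.gu:.ge.li` (6 syllables):
  Weights: 4 gu: L, 5 ge L, 6 li L.
  The penult (syllable 5, ge) is light, so stress falls on the antepenult (syllable 4, gu:).
  → primary stress on syllable 4.
Suffixed `ti.si.tal.gu:.ge.li.tu.pe` (8 syllables):
  Weights: 6 li L, 7 tu L, 8 pe L.
  The penult (syllable 7, tu) is light, so stress falls on the antepenult (syllable 6, li).
  → primary stress on syllable 6.

yes: 4→6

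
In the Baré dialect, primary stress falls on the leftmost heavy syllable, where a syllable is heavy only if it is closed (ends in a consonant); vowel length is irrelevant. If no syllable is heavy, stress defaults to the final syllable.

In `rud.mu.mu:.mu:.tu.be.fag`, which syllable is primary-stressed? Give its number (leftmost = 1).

Weights: 1 rud H, 2 mu L, 3 mu: L, 4 mu: L, 5 tu L, 6 be L, 7 fag H.
Heavy syllables in the domain: 1, 7. The leftmost is syllable 1 (rud).
Primary stress: syllable 1 → ˈrud.mu.mu:.mu:.tu.be.fag.

1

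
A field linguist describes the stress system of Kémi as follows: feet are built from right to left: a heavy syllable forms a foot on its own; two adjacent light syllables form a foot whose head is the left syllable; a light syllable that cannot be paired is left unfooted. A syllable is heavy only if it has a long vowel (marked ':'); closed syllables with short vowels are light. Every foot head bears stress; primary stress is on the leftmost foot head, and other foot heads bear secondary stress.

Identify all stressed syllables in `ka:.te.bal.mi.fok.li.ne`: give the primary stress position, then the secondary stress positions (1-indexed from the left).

primary 1, secondary 2, 4, 6

Weights: 1 ka: H, 2 te L, 3 bal L, 4 mi L, 5 fok L, 6 li L, 7 ne L.
Parse right to left (heavy = foot alone; LL = one foot; stranded L unfooted): (ˈka:) (ˈte.bal) (ˈmi.fok) (ˈli.ne).
Foot heads: 1, 2, 4, 6.
Primary stress on the leftmost head = syllable 1.
Secondary stress on 2, 4, 6: ˈka:.ˌte.bal.ˌmi.fok.ˌli.ne.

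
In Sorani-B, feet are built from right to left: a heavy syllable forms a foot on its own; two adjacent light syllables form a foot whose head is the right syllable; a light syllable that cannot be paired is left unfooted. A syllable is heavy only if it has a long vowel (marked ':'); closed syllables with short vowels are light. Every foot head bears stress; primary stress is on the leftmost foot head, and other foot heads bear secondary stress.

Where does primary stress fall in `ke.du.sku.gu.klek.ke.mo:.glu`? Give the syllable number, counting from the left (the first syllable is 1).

Weights: 1 ke L, 2 du L, 3 sku L, 4 gu L, 5 klek L, 6 ke L, 7 mo: H, 8 glu L.
Parse right to left (heavy = foot alone; LL = one foot; stranded L unfooted): (ke.ˈdu) (sku.ˈgu) (klek.ˈke) (ˈmo:) glu.
Foot heads: 2, 4, 6, 7.
Primary stress on the leftmost head = syllable 2.
Primary stress: syllable 2 → ke.ˈdu.sku.gu.klek.ke.mo:.glu.

2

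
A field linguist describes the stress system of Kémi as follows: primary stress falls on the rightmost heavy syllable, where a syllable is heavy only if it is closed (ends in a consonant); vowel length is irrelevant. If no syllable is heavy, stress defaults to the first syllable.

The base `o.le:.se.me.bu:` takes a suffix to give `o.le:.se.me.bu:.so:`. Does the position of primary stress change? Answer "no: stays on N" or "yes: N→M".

Base `o.le:.se.me.bu:` (5 syllables):
  Weights: 1 o L, 2 le: L, 3 se L, 4 me L, 5 bu: L.
  No heavy syllable in the domain; default to the first syllable = syllable 1.
  → primary stress on syllable 1.
Suffixed `o.le:.se.me.bu:.so:` (6 syllables):
  Weights: 1 o L, 2 le: L, 3 se L, 4 me L, 5 bu: L, 6 so: L.
  No heavy syllable in the domain; default to the first syllable = syllable 1.
  → primary stress on syllable 1.

no: stays on 1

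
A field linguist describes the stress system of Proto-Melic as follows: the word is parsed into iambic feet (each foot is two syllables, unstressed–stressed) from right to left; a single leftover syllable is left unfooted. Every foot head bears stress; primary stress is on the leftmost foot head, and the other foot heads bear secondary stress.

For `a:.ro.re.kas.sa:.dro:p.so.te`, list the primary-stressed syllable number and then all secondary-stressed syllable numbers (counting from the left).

primary 2, secondary 4, 6, 8

Parse right to left into iambic (σˈσ) feet: (a:.ˈro) (re.ˈkas) (sa:.ˈdro:p) (so.ˈte).
Foot heads (stressed positions): 2, 4, 6, 8.
End Rule Leftmost: primary stress on the leftmost head = syllable 2.
Secondary stress on 4, 6, 8: a:.ˈro.re.ˌkas.sa:.ˌdro:p.so.ˌte.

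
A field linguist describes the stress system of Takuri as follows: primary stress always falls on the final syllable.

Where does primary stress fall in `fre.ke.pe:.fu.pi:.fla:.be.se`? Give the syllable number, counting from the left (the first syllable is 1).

8

The word has 8 syllables; the final syllable is syllable 8 (se).
Primary stress: syllable 8 → fre.ke.pe:.fu.pi:.fla:.be.ˈse.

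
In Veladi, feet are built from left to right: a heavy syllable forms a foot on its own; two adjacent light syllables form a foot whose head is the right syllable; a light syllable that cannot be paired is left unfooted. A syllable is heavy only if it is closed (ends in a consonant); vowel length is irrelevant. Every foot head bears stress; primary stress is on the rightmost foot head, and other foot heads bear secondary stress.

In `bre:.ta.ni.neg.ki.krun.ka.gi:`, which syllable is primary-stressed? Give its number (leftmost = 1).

Weights: 1 bre: L, 2 ta L, 3 ni L, 4 neg H, 5 ki L, 6 krun H, 7 ka L, 8 gi: L.
Parse left to right (heavy = foot alone; LL = one foot; stranded L unfooted): (bre:.ˈta) ni (ˈneg) ki (ˈkrun) (ka.ˈgi:).
Foot heads: 2, 4, 6, 8.
Primary stress on the rightmost head = syllable 8.
Primary stress: syllable 8 → bre:.ta.ni.neg.ki.krun.ka.ˈgi:.

8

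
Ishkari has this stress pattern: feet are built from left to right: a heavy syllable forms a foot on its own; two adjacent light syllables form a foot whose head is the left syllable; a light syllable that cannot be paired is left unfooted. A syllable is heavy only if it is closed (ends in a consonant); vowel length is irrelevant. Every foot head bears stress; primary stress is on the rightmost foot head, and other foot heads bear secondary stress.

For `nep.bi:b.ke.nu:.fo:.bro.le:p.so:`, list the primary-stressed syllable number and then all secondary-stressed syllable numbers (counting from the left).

Weights: 1 nep H, 2 bi:b H, 3 ke L, 4 nu: L, 5 fo: L, 6 bro L, 7 le:p H, 8 so: L.
Parse left to right (heavy = foot alone; LL = one foot; stranded L unfooted): (ˈnep) (ˈbi:b) (ˈke.nu:) (ˈfo:.bro) (ˈle:p) so:.
Foot heads: 1, 2, 3, 5, 7.
Primary stress on the rightmost head = syllable 7.
Secondary stress on 1, 2, 3, 5: ˌnep.ˌbi:b.ˌke.nu:.ˌfo:.bro.ˈle:p.so:.

primary 7, secondary 1, 2, 3, 5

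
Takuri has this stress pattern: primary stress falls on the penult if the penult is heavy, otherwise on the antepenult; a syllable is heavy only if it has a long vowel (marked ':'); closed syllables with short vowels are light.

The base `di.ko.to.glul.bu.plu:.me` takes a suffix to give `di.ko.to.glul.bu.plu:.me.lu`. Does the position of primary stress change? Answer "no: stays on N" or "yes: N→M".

Base `di.ko.to.glul.bu.plu:.me` (7 syllables):
  Weights: 5 bu L, 6 plu: H, 7 me L.
  The penult (syllable 6, plu:) is heavy, so it takes stress.
  → primary stress on syllable 6.
Suffixed `di.ko.to.glul.bu.plu:.me.lu` (8 syllables):
  Weights: 6 plu: H, 7 me L, 8 lu L.
  The penult (syllable 7, me) is light, so stress falls on the antepenult (syllable 6, plu:).
  → primary stress on syllable 6.

no: stays on 6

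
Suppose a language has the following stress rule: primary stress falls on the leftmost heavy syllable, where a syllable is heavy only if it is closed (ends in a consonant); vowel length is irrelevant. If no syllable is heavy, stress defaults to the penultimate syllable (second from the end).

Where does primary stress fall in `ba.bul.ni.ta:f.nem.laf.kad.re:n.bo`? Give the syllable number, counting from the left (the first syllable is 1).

2

Weights: 1 ba L, 2 bul H, 3 ni L, 4 ta:f H, 5 nem H, 6 laf H, 7 kad H, 8 re:n H, 9 bo L.
Heavy syllables in the domain: 2, 4, 5, 6, 7, 8. The leftmost is syllable 2 (bul).
Primary stress: syllable 2 → ba.ˈbul.ni.ta:f.nem.laf.kad.re:n.bo.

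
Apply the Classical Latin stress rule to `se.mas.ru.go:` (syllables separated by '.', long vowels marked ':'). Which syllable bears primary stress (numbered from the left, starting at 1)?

2

Classical Latin: stress the penult if heavy (long vowel or closed), else the antepenult.
Weights: 2 mas H, 3 ru L, 4 go: H.
The penult (syllable 3, ru) is light, so stress falls on the antepenult (syllable 2, mas).
Stress on syllable 2: se.ˈmas.ru.go:.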